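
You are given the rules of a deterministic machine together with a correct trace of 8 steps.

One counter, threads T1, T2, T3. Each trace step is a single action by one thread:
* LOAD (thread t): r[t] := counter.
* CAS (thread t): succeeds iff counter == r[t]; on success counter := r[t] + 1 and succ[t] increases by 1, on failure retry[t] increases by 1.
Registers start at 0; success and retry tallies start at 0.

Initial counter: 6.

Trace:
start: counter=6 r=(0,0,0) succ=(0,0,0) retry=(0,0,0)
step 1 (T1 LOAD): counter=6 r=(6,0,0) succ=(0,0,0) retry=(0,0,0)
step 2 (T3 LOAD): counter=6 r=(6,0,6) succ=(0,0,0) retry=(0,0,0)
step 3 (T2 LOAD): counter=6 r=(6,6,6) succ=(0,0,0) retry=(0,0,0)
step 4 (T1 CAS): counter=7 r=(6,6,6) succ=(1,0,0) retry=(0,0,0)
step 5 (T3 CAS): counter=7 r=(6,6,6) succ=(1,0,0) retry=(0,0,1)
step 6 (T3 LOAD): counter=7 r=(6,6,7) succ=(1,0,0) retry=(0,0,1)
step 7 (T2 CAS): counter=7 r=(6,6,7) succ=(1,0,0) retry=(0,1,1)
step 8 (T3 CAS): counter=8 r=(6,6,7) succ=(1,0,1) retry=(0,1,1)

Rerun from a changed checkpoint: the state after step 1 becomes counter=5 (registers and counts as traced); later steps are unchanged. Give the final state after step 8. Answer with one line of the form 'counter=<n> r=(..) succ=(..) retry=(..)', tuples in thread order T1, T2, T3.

state after step 1 := counter=5 r=(6,0,0) succ=(0,0,0) retry=(0,0,0)
step 2 (T3 LOAD): counter=5 r=(6,0,5) succ=(0,0,0) retry=(0,0,0)
step 3 (T2 LOAD): counter=5 r=(6,5,5) succ=(0,0,0) retry=(0,0,0)
step 4 (T1 CAS): counter=5 r=(6,5,5) succ=(0,0,0) retry=(1,0,0)
step 5 (T3 CAS): counter=6 r=(6,5,5) succ=(0,0,1) retry=(1,0,0)
step 6 (T3 LOAD): counter=6 r=(6,5,6) succ=(0,0,1) retry=(1,0,0)
step 7 (T2 CAS): counter=6 r=(6,5,6) succ=(0,0,1) retry=(1,1,0)
step 8 (T3 CAS): counter=7 r=(6,5,6) succ=(0,0,2) retry=(1,1,0)

counter=7 r=(6,5,6) succ=(0,0,2) retry=(1,1,0)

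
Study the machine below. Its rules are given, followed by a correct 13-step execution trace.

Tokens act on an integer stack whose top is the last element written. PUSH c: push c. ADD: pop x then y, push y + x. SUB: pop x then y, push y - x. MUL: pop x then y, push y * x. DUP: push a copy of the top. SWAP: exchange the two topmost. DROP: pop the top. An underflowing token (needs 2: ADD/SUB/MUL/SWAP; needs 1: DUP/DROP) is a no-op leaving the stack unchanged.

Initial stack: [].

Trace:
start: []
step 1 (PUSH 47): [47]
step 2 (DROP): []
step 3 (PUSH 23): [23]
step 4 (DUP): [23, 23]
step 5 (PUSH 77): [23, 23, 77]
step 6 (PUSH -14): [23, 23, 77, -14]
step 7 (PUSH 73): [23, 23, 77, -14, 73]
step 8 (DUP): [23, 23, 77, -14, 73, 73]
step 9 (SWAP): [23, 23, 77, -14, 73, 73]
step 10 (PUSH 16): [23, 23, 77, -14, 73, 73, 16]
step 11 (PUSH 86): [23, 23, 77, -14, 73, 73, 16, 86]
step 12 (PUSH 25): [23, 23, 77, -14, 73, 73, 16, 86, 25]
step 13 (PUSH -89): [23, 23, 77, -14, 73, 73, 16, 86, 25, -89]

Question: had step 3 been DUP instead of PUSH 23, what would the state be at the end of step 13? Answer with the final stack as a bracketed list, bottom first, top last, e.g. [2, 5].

[77, -14, 73, 73, 16, 86, 25, -89]

(re-executing from step 3 with the substitution; state before step 3: [])
step 3 (DUP): []
step 4 (DUP): []
step 5 (PUSH 77): [77]
step 6 (PUSH -14): [77, -14]
step 7 (PUSH 73): [77, -14, 73]
step 8 (DUP): [77, -14, 73, 73]
step 9 (SWAP): [77, -14, 73, 73]
step 10 (PUSH 16): [77, -14, 73, 73, 16]
step 11 (PUSH 86): [77, -14, 73, 73, 16, 86]
step 12 (PUSH 25): [77, -14, 73, 73, 16, 86, 25]
step 13 (PUSH -89): [77, -14, 73, 73, 16, 86, 25, -89]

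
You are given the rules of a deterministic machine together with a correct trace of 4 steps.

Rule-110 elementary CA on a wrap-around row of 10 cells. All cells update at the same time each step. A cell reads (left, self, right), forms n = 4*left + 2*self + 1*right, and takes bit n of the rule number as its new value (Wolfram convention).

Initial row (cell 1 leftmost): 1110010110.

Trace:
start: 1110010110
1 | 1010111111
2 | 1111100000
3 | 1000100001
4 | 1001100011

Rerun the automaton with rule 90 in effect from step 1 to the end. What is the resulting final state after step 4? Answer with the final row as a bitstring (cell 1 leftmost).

0011010111

(re-executing steps 1..4 under rule 90; state before step 1: 1110010110)
1 | 1011100110
2 | 0010111110
3 | 0100100011
4 | 0011010111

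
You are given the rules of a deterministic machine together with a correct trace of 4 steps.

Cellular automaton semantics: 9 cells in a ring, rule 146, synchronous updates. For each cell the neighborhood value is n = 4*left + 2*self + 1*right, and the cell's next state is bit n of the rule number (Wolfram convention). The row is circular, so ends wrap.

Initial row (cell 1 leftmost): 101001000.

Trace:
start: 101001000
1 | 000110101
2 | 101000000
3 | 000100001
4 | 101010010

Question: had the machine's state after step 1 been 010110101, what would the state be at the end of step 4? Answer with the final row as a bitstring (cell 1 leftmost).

state after step 1 := 010110101
2 | 000000000
3 | 000000000
4 | 000000000

000000000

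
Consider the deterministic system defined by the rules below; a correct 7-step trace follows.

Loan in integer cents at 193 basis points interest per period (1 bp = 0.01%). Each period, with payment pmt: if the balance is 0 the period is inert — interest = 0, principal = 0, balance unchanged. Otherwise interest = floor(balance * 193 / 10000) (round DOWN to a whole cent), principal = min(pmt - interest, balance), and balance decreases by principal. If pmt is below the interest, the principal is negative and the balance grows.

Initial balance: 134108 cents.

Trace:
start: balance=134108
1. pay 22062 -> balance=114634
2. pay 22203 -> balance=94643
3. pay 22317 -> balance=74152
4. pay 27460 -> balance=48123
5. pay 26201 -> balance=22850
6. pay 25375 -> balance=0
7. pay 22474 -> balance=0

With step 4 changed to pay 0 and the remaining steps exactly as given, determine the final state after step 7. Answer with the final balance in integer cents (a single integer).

4482

(re-executing from step 4 with the substitution; state before step 4: balance=74152)
4. pay 0 -> balance=75583
5. pay 26201 -> balance=50840
6. pay 25375 -> balance=26446
7. pay 22474 -> balance=4482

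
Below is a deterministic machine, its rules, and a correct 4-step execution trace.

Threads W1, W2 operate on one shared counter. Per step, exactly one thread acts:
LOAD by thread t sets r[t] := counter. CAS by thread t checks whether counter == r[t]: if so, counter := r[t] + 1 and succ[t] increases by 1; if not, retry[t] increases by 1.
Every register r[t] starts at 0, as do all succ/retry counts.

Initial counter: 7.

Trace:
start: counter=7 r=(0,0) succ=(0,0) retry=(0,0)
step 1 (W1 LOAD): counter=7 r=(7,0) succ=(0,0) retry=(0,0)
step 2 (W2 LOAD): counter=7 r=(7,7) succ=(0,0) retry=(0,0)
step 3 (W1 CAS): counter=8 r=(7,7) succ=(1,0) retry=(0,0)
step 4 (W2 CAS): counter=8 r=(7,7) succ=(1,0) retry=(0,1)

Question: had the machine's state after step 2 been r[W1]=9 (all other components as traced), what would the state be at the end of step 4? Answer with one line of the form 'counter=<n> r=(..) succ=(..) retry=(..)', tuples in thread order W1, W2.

counter=8 r=(9,7) succ=(0,1) retry=(1,0)

state after step 2 := counter=7 r=(9,7) succ=(0,0) retry=(0,0)
step 3 (W1 CAS): counter=7 r=(9,7) succ=(0,0) retry=(1,0)
step 4 (W2 CAS): counter=8 r=(9,7) succ=(0,1) retry=(1,0)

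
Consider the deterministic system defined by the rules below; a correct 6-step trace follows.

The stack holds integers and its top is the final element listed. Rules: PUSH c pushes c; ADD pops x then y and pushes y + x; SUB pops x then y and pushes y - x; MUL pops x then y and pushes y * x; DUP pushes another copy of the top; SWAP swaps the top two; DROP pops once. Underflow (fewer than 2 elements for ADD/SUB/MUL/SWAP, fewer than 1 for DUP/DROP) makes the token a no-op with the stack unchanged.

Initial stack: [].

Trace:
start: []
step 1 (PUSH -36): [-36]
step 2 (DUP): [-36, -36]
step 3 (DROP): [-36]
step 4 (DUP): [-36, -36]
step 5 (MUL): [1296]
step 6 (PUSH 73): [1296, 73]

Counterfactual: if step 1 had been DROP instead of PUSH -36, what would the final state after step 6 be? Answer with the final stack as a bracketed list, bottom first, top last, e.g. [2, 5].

(re-executing from step 1 with the substitution; state before step 1: [])
step 1 (DROP): []
step 2 (DUP): []
step 3 (DROP): []
step 4 (DUP): []
step 5 (MUL): []
step 6 (PUSH 73): [73]

[73]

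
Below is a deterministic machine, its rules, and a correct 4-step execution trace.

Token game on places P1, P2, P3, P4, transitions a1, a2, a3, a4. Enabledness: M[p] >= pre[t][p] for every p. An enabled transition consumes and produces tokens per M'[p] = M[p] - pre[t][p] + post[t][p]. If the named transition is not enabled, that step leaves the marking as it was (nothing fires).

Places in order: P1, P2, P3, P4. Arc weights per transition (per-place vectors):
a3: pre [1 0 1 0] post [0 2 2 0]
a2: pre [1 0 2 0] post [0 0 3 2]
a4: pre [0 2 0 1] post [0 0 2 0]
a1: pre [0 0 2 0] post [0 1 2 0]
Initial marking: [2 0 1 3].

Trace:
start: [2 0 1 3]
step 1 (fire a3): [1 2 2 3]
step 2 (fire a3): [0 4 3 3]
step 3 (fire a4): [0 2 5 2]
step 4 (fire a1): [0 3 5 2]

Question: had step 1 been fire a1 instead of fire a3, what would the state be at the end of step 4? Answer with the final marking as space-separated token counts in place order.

1 1 4 2

(re-executing from step 1 with the substitution; state before step 1: [2 0 1 3])
step 1 (fire a1): [2 0 1 3]
step 2 (fire a3): [1 2 2 3]
step 3 (fire a4): [1 0 4 2]
step 4 (fire a1): [1 1 4 2]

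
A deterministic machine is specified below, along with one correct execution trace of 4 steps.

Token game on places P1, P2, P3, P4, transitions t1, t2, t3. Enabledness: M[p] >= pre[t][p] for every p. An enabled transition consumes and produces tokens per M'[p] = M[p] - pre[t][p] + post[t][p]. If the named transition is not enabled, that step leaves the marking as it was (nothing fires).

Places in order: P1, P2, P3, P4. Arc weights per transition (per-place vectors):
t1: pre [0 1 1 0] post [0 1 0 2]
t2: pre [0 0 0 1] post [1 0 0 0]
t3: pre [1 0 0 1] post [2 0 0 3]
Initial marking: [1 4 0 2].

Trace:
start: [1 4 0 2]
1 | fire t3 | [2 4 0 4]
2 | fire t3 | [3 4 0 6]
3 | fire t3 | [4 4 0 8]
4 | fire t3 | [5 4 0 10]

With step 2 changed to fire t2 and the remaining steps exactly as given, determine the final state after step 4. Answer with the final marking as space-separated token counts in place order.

(re-executing from step 2 with the substitution; state before step 2: [2 4 0 4])
2 | fire t2 | [3 4 0 3]
3 | fire t3 | [4 4 0 5]
4 | fire t3 | [5 4 0 7]

5 4 0 7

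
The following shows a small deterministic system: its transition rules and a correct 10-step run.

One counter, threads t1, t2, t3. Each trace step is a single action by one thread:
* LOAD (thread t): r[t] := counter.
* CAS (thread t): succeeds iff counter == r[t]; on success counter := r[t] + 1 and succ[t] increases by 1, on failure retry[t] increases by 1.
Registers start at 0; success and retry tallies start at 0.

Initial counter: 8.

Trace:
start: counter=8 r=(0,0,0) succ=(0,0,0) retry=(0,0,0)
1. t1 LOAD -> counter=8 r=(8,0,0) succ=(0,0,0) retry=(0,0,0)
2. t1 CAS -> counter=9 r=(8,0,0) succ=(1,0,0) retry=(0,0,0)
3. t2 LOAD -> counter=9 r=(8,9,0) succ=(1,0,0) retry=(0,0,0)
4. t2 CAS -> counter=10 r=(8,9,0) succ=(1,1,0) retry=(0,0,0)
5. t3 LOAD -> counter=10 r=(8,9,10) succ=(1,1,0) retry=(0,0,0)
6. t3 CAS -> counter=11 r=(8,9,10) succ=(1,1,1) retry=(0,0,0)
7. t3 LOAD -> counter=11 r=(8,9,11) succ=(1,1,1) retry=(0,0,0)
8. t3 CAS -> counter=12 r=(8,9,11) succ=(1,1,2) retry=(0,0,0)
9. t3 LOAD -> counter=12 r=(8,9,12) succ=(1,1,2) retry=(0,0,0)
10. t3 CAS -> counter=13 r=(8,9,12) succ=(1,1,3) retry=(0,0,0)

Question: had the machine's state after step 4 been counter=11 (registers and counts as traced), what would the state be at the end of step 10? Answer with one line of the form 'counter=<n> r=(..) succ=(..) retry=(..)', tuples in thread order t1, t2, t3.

counter=14 r=(8,9,13) succ=(1,1,3) retry=(0,0,0)

state after step 4 := counter=11 r=(8,9,0) succ=(1,1,0) retry=(0,0,0)
5. t3 LOAD -> counter=11 r=(8,9,11) succ=(1,1,0) retry=(0,0,0)
6. t3 CAS -> counter=12 r=(8,9,11) succ=(1,1,1) retry=(0,0,0)
7. t3 LOAD -> counter=12 r=(8,9,12) succ=(1,1,1) retry=(0,0,0)
8. t3 CAS -> counter=13 r=(8,9,12) succ=(1,1,2) retry=(0,0,0)
9. t3 LOAD -> counter=13 r=(8,9,13) succ=(1,1,2) retry=(0,0,0)
10. t3 CAS -> counter=14 r=(8,9,13) succ=(1,1,3) retry=(0,0,0)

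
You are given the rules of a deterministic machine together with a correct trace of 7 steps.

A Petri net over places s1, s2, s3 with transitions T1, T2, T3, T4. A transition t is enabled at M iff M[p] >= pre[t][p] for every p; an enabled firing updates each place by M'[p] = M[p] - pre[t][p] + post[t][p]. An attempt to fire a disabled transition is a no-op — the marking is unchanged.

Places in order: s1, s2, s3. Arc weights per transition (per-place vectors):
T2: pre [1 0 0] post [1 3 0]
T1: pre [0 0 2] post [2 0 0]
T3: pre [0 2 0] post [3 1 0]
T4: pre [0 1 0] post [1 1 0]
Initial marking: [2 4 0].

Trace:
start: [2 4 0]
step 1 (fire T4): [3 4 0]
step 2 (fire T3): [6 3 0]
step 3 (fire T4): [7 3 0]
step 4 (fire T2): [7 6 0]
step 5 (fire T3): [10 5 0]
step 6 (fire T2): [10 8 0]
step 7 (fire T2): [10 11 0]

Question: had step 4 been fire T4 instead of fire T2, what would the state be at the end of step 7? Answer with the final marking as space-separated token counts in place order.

(re-executing from step 4 with the substitution; state before step 4: [7 3 0])
step 4 (fire T4): [8 3 0]
step 5 (fire T3): [11 2 0]
step 6 (fire T2): [11 5 0]
step 7 (fire T2): [11 8 0]

11 8 0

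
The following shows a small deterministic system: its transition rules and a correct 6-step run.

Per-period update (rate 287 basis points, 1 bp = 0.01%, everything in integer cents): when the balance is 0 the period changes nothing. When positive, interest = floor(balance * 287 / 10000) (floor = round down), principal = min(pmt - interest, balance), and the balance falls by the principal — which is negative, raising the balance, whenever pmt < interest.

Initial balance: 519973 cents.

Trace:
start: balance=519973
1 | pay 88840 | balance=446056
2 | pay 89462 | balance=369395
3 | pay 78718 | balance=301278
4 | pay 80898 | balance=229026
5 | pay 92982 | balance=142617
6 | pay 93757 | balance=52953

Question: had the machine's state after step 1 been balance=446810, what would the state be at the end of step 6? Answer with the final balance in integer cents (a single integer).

53821

state after step 1 := balance=446810
2 | pay 89462 | balance=370171
3 | pay 78718 | balance=302076
4 | pay 80898 | balance=229847
5 | pay 92982 | balance=143461
6 | pay 93757 | balance=53821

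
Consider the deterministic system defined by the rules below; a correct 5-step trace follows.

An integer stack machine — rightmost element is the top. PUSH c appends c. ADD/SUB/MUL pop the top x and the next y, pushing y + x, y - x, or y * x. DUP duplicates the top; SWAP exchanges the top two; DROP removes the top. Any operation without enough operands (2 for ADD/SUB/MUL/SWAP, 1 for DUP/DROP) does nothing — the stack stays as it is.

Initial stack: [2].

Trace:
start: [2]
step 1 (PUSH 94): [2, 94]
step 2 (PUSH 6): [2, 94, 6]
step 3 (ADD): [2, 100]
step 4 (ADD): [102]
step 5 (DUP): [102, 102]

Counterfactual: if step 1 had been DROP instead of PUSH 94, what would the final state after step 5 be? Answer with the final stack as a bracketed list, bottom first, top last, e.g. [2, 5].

[6, 6]

(re-executing from step 1 with the substitution; state before step 1: [2])
step 1 (DROP): []
step 2 (PUSH 6): [6]
step 3 (ADD): [6]
step 4 (ADD): [6]
step 5 (DUP): [6, 6]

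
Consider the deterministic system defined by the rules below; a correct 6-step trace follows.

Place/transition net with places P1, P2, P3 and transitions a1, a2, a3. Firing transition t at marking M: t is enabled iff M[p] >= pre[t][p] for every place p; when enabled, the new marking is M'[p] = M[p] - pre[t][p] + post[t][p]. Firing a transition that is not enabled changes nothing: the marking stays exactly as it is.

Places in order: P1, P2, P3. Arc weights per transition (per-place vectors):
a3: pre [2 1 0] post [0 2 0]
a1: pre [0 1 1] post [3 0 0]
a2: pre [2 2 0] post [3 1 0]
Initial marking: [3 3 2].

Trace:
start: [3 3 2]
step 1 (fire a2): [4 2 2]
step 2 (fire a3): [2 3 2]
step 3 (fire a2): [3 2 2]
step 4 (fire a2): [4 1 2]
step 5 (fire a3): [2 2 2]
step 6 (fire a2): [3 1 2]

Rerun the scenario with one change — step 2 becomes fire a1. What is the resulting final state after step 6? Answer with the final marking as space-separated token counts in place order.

(re-executing from step 2 with the substitution; state before step 2: [4 2 2])
step 2 (fire a1): [7 1 1]
step 3 (fire a2): [7 1 1]
step 4 (fire a2): [7 1 1]
step 5 (fire a3): [5 2 1]
step 6 (fire a2): [6 1 1]

6 1 1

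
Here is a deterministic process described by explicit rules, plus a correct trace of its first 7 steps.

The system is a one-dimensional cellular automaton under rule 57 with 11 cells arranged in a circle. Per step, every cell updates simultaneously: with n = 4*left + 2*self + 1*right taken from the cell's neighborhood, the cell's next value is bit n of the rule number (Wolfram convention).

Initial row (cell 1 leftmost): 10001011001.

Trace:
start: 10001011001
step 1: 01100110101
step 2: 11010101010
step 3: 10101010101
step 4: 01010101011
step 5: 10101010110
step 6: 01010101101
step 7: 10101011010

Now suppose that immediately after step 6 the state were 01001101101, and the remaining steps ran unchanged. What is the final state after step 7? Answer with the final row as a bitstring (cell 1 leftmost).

state after step 6 := 01001101101
step 7: 10101011010

10101011010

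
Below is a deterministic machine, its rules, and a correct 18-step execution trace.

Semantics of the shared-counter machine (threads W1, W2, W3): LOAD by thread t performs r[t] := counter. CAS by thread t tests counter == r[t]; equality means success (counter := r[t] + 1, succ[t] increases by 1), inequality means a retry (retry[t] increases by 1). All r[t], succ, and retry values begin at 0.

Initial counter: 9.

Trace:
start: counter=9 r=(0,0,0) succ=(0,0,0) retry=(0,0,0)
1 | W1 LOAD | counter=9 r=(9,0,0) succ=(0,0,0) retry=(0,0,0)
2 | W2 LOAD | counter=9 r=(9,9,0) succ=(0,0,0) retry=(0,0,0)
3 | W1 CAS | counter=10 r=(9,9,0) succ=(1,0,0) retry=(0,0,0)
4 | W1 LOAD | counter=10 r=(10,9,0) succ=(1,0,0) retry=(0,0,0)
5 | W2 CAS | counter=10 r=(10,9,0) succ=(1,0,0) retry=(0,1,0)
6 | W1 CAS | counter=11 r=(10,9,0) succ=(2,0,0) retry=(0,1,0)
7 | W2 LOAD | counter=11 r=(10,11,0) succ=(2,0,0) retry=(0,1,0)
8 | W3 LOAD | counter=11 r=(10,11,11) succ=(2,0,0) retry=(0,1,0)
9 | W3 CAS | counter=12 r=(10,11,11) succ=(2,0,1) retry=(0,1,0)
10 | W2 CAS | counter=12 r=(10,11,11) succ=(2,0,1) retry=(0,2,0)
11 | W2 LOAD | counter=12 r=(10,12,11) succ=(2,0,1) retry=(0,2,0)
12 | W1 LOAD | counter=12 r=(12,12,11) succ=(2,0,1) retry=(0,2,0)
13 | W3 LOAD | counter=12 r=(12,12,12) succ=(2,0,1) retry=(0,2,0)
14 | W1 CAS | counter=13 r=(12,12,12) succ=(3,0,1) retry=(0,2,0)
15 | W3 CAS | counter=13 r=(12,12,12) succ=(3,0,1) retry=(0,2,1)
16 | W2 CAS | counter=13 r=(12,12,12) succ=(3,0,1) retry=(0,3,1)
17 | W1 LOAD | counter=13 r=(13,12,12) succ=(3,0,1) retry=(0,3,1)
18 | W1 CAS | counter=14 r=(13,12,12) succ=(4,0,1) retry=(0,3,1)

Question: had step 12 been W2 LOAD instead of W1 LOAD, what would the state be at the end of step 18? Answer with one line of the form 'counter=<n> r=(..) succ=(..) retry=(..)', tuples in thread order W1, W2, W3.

(re-executing from step 12 with the substitution; state before step 12: counter=12 r=(10,12,11) succ=(2,0,1) retry=(0,2,0))
12 | W2 LOAD | counter=12 r=(10,12,11) succ=(2,0,1) retry=(0,2,0)
13 | W3 LOAD | counter=12 r=(10,12,12) succ=(2,0,1) retry=(0,2,0)
14 | W1 CAS | counter=12 r=(10,12,12) succ=(2,0,1) retry=(1,2,0)
15 | W3 CAS | counter=13 r=(10,12,12) succ=(2,0,2) retry=(1,2,0)
16 | W2 CAS | counter=13 r=(10,12,12) succ=(2,0,2) retry=(1,3,0)
17 | W1 LOAD | counter=13 r=(13,12,12) succ=(2,0,2) retry=(1,3,0)
18 | W1 CAS | counter=14 r=(13,12,12) succ=(3,0,2) retry=(1,3,0)

counter=14 r=(13,12,12) succ=(3,0,2) retry=(1,3,0)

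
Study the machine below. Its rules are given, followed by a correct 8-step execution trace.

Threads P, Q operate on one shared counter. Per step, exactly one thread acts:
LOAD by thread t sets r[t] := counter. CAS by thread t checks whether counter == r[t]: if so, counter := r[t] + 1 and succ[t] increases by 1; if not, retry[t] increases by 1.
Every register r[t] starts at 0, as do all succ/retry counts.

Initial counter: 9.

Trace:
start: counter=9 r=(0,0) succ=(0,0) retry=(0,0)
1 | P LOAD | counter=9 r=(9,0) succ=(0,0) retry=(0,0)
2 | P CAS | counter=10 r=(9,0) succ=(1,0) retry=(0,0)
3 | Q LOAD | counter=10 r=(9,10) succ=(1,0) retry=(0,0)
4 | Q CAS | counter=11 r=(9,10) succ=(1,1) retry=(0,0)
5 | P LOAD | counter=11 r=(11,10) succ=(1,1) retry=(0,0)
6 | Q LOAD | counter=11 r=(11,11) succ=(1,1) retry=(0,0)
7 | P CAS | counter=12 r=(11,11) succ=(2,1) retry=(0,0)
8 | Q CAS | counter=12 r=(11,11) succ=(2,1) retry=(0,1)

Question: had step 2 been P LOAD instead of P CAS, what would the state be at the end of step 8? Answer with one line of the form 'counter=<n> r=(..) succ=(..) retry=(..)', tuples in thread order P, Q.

(re-executing from step 2 with the substitution; state before step 2: counter=9 r=(9,0) succ=(0,0) retry=(0,0))
2 | P LOAD | counter=9 r=(9,0) succ=(0,0) retry=(0,0)
3 | Q LOAD | counter=9 r=(9,9) succ=(0,0) retry=(0,0)
4 | Q CAS | counter=10 r=(9,9) succ=(0,1) retry=(0,0)
5 | P LOAD | counter=10 r=(10,9) succ=(0,1) retry=(0,0)
6 | Q LOAD | counter=10 r=(10,10) succ=(0,1) retry=(0,0)
7 | P CAS | counter=11 r=(10,10) succ=(1,1) retry=(0,0)
8 | Q CAS | counter=11 r=(10,10) succ=(1,1) retry=(0,1)

counter=11 r=(10,10) succ=(1,1) retry=(0,1)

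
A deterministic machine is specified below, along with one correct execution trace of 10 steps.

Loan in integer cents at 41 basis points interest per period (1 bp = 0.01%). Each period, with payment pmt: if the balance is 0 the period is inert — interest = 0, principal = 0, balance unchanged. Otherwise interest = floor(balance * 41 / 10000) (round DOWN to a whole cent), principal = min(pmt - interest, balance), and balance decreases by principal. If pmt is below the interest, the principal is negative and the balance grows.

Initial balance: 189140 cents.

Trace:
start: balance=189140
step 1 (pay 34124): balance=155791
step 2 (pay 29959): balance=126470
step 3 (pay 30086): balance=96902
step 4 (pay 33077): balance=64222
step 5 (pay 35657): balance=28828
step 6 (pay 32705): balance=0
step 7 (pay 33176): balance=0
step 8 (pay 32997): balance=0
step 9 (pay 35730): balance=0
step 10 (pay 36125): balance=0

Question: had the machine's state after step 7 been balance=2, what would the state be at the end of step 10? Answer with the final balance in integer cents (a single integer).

0

state after step 7 := balance=2
step 8 (pay 32997): balance=0
step 9 (pay 35730): balance=0
step 10 (pay 36125): balance=0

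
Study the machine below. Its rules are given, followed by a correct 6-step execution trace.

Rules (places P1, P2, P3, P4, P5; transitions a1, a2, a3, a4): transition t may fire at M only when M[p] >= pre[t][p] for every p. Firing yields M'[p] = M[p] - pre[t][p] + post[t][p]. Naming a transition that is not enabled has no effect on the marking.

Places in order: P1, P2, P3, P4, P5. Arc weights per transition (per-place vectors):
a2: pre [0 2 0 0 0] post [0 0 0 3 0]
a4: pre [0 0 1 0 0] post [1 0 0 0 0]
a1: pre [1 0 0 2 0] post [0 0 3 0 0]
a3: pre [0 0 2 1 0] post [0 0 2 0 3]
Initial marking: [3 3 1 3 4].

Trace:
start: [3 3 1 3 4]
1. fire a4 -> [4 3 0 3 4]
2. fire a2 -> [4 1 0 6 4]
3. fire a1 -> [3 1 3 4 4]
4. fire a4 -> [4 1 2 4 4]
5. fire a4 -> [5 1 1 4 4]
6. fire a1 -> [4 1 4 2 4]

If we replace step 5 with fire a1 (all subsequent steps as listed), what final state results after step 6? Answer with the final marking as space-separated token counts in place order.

2 1 8 0 4

(re-executing from step 5 with the substitution; state before step 5: [4 1 2 4 4])
5. fire a1 -> [3 1 5 2 4]
6. fire a1 -> [2 1 8 0 4]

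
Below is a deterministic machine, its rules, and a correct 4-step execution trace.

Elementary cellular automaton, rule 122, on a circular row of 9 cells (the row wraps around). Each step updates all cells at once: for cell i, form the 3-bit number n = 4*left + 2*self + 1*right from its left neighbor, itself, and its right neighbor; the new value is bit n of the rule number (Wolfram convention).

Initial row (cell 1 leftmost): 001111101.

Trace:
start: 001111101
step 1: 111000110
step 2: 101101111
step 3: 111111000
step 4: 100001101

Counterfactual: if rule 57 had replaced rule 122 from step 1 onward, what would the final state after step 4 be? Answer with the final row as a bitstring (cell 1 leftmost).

(re-executing steps 1..4 under rule 57; state before step 1: 001111101)
step 1: 101000010
step 2: 010111001
step 3: 101100100
step 4: 011010010

011010010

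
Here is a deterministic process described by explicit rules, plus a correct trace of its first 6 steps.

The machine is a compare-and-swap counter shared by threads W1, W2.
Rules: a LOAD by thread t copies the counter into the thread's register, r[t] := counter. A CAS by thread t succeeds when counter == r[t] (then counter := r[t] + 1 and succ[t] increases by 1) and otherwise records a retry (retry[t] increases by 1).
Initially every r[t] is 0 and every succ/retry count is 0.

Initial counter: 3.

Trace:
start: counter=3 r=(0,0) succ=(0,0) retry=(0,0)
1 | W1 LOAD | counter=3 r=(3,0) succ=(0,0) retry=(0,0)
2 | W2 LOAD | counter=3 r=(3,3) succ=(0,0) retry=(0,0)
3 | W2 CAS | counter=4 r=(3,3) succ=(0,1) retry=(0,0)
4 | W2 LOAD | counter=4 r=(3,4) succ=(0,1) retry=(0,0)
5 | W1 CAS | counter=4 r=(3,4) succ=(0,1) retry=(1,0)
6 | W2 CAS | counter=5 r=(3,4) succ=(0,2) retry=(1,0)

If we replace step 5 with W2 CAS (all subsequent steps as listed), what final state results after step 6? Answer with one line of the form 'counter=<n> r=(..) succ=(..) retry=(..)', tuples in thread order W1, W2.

counter=5 r=(3,4) succ=(0,2) retry=(0,1)

(re-executing from step 5 with the substitution; state before step 5: counter=4 r=(3,4) succ=(0,1) retry=(0,0))
5 | W2 CAS | counter=5 r=(3,4) succ=(0,2) retry=(0,0)
6 | W2 CAS | counter=5 r=(3,4) succ=(0,2) retry=(0,1)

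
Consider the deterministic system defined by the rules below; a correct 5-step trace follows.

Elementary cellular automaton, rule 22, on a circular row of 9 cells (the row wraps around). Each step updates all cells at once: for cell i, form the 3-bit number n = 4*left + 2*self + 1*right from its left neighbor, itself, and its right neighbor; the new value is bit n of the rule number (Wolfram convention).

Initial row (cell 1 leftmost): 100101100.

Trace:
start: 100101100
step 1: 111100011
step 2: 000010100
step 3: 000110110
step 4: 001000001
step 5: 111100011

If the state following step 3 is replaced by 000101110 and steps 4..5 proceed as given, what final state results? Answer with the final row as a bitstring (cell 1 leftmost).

110010011

state after step 3 := 000101110
step 4: 001100001
step 5: 110010011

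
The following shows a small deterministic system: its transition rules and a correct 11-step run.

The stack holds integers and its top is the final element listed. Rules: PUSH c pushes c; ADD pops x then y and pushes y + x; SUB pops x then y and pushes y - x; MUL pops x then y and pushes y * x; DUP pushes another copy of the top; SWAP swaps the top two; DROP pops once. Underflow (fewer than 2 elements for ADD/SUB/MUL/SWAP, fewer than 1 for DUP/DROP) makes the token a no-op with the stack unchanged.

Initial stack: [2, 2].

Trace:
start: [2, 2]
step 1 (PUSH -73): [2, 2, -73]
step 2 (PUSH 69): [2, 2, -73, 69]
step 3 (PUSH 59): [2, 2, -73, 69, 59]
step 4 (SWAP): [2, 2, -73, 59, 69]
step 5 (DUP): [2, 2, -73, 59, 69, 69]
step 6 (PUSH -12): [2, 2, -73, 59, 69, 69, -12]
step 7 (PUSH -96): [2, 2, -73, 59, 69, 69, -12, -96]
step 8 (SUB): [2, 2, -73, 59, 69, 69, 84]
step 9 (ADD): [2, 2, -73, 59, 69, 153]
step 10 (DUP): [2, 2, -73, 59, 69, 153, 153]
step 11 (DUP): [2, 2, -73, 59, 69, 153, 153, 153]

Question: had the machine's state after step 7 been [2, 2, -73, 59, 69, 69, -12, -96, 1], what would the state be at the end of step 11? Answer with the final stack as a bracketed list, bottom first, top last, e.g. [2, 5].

[2, 2, -73, 59, 69, 69, -109, -109, -109]

state after step 7 := [2, 2, -73, 59, 69, 69, -12, -96, 1]
step 8 (SUB): [2, 2, -73, 59, 69, 69, -12, -97]
step 9 (ADD): [2, 2, -73, 59, 69, 69, -109]
step 10 (DUP): [2, 2, -73, 59, 69, 69, -109, -109]
step 11 (DUP): [2, 2, -73, 59, 69, 69, -109, -109, -109]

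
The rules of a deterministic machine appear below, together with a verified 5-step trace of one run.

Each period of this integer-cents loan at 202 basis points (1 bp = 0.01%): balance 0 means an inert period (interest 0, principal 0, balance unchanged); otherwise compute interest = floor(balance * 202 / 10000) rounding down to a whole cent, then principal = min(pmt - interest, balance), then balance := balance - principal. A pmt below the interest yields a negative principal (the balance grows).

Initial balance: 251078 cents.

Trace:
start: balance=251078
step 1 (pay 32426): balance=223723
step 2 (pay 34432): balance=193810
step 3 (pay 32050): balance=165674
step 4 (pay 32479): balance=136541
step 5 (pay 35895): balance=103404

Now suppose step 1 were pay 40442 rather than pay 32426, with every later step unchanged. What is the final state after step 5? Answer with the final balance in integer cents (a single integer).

(re-executing from step 1 with the substitution; state before step 1: balance=251078)
step 1 (pay 40442): balance=215707
step 2 (pay 34432): balance=185632
step 3 (pay 32050): balance=157331
step 4 (pay 32479): balance=128030
step 5 (pay 35895): balance=94721

94721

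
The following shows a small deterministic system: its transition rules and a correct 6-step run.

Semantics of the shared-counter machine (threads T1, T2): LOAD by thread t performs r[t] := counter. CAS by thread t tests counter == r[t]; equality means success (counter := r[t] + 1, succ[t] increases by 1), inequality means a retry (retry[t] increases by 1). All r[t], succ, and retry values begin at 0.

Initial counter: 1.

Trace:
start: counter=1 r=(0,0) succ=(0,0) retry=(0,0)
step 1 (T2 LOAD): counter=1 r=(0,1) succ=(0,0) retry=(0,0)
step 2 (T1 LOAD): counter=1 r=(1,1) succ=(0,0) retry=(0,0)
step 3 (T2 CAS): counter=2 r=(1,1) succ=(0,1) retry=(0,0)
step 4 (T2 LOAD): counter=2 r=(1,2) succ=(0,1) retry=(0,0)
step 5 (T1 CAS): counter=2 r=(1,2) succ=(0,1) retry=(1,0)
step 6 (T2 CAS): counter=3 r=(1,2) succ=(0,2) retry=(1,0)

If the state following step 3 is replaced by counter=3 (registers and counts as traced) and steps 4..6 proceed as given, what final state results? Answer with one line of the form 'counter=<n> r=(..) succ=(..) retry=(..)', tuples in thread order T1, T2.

counter=4 r=(1,3) succ=(0,2) retry=(1,0)

state after step 3 := counter=3 r=(1,1) succ=(0,1) retry=(0,0)
step 4 (T2 LOAD): counter=3 r=(1,3) succ=(0,1) retry=(0,0)
step 5 (T1 CAS): counter=3 r=(1,3) succ=(0,1) retry=(1,0)
step 6 (T2 CAS): counter=4 r=(1,3) succ=(0,2) retry=(1,0)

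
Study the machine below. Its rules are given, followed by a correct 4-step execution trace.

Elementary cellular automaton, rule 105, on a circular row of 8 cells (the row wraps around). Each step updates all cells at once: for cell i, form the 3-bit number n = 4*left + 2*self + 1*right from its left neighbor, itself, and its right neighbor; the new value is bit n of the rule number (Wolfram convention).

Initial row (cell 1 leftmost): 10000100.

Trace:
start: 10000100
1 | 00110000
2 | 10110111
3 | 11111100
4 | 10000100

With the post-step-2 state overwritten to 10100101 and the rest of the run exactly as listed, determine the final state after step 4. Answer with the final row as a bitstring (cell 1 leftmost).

01011010

state after step 2 := 10100101
3 | 11000011
4 | 01011010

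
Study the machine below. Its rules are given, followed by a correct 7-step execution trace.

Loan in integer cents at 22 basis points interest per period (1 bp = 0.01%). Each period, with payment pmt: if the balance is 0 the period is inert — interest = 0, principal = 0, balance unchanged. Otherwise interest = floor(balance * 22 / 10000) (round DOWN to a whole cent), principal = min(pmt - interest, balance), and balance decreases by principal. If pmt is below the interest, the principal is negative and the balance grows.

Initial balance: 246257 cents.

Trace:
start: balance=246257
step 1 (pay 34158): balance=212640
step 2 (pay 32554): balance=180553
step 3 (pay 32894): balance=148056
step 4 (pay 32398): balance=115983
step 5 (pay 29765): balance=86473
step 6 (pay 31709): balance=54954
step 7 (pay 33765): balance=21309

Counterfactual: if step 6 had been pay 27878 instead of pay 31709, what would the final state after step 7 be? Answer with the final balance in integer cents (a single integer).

25149

(re-executing from step 6 with the substitution; state before step 6: balance=86473)
step 6 (pay 27878): balance=58785
step 7 (pay 33765): balance=25149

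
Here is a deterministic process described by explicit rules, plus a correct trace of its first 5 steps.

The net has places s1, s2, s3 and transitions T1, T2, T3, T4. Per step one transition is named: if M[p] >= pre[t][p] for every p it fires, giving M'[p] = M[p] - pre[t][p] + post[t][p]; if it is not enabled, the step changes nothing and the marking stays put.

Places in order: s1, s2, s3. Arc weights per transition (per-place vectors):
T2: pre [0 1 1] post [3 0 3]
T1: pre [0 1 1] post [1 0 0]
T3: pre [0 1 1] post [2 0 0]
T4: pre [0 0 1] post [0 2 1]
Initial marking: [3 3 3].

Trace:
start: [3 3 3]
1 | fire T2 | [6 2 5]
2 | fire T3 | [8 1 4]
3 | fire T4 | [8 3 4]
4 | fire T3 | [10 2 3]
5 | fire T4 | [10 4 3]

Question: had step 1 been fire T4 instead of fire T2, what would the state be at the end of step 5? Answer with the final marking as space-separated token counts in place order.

7 7 1

(re-executing from step 1 with the substitution; state before step 1: [3 3 3])
1 | fire T4 | [3 5 3]
2 | fire T3 | [5 4 2]
3 | fire T4 | [5 6 2]
4 | fire T3 | [7 5 1]
5 | fire T4 | [7 7 1]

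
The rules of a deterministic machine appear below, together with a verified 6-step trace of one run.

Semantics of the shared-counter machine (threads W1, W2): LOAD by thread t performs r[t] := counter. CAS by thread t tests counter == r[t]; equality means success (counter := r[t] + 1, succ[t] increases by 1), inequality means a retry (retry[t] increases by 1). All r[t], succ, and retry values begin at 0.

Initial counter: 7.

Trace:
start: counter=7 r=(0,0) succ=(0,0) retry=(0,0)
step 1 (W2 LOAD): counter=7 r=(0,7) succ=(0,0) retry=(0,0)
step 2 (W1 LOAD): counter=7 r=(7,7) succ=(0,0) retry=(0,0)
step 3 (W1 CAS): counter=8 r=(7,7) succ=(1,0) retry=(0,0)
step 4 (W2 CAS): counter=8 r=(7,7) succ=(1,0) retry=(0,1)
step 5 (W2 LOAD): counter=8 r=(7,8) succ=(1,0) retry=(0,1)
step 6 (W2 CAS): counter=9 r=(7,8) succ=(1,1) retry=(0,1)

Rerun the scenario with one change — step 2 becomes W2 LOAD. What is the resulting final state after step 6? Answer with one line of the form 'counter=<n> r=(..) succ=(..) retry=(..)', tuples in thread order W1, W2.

(re-executing from step 2 with the substitution; state before step 2: counter=7 r=(0,7) succ=(0,0) retry=(0,0))
step 2 (W2 LOAD): counter=7 r=(0,7) succ=(0,0) retry=(0,0)
step 3 (W1 CAS): counter=7 r=(0,7) succ=(0,0) retry=(1,0)
step 4 (W2 CAS): counter=8 r=(0,7) succ=(0,1) retry=(1,0)
step 5 (W2 LOAD): counter=8 r=(0,8) succ=(0,1) retry=(1,0)
step 6 (W2 CAS): counter=9 r=(0,8) succ=(0,2) retry=(1,0)

counter=9 r=(0,8) succ=(0,2) retry=(1,0)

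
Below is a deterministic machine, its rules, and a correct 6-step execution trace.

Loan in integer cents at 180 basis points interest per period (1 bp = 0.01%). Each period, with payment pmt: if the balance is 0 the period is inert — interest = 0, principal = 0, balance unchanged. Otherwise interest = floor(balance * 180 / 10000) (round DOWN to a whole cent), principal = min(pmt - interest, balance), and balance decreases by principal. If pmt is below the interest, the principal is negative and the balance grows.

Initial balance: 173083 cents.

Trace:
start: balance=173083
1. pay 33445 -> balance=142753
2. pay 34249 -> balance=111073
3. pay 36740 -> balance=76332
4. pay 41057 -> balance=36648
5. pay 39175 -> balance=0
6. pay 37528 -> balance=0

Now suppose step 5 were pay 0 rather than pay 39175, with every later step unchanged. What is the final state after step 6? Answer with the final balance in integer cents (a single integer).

450

(re-executing from step 5 with the substitution; state before step 5: balance=36648)
5. pay 0 -> balance=37307
6. pay 37528 -> balance=450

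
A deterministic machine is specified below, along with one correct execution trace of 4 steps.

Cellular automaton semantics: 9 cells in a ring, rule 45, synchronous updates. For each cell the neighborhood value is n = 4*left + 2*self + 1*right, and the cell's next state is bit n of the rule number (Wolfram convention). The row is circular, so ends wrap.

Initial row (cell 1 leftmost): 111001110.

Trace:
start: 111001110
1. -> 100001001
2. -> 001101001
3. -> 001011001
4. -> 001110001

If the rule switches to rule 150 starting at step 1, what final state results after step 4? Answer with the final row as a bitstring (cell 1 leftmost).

(re-executing steps 1..4 under rule 150; state before step 1: 111001110)
1. -> 010110100
2. -> 110000110
3. -> 001001000
4. -> 011111100

011111100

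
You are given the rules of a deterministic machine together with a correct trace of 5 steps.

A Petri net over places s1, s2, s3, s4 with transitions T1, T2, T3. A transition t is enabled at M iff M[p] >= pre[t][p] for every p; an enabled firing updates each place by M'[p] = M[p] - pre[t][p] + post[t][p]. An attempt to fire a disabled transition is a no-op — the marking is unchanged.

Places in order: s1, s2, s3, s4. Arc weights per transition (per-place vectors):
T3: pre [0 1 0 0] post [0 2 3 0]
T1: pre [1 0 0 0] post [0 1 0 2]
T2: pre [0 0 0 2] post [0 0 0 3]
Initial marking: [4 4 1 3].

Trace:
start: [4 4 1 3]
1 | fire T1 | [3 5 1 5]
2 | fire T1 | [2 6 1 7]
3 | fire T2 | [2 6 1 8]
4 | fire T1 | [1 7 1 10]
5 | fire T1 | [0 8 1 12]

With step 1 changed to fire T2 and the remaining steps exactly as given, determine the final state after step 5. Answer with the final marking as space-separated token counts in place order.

(re-executing from step 1 with the substitution; state before step 1: [4 4 1 3])
1 | fire T2 | [4 4 1 4]
2 | fire T1 | [3 5 1 6]
3 | fire T2 | [3 5 1 7]
4 | fire T1 | [2 6 1 9]
5 | fire T1 | [1 7 1 11]

1 7 1 11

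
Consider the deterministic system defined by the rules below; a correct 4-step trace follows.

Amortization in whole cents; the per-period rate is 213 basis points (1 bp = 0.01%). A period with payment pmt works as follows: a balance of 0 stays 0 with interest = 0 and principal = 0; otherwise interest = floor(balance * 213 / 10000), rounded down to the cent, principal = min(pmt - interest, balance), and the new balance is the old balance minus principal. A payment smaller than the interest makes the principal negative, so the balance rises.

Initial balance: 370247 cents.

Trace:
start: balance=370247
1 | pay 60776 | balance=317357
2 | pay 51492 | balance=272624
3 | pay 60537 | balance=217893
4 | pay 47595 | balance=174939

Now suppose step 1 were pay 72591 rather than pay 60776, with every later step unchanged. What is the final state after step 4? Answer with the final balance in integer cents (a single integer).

(re-executing from step 1 with the substitution; state before step 1: balance=370247)
1 | pay 72591 | balance=305542
2 | pay 51492 | balance=260558
3 | pay 60537 | balance=205570
4 | pay 47595 | balance=162353

162353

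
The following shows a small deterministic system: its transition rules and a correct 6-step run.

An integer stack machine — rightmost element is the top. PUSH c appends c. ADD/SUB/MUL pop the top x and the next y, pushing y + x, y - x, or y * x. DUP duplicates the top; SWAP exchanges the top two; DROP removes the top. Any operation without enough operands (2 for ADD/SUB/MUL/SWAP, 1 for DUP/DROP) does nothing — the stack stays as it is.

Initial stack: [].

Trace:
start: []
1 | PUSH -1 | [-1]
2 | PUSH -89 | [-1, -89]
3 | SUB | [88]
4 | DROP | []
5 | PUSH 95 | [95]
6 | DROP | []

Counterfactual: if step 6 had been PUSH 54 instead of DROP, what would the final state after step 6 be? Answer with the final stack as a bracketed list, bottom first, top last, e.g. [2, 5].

(re-executing from step 6 with the substitution; state before step 6: [95])
6 | PUSH 54 | [95, 54]

[95, 54]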